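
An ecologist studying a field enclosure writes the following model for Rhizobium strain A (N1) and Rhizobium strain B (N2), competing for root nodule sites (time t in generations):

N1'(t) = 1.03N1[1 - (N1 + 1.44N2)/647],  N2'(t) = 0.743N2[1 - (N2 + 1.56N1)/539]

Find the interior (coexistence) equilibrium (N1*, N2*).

Setting both brackets to zero gives the nullclines N1 + 1.44N2 = 647 and 1.56N1 + N2 = 539.
Substituting N2 = 539 - 1.56N1 into the first: N1(1 - 1.44·1.56) = 647 - 1.44·539.
So N1* = -129/-1.25 = 104, and then N2* = 539 - 1.56·104 = 377.

N1* ≈ 104, N2* ≈ 377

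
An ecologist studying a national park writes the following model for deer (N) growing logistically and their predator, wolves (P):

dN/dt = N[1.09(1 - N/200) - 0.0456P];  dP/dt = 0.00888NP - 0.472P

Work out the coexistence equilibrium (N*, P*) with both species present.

N* ≈ 53.2, P* ≈ 17.6

From dP/dt = 0 with P > 0: 0.00888N* = 0.472, so N* = 53.2.
Substitute into dN/dt = 0: 1.09(1 - 53.2/200) = 0.0456P*.
The bracket is 0.734, giving P* = 0.8/0.0456 = 17.6.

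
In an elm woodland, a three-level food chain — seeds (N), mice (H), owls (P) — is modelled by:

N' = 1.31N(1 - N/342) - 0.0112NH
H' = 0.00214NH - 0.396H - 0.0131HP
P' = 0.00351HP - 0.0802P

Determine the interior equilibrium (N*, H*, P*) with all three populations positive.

From dP/dt = 0: 0.00351H* = 0.0802, so H* = 22.8.
From dN/dt = 0: 1.31(1 - N*/342) = 0.0112·22.8, giving N* = 342·(1 - 0.195) = 275.
From dH/dt = 0: 0.00214·275 - 0.396 = 0.0131P*, so P* = 0.193/0.0131 = 14.7.

N* ≈ 275, H* ≈ 22.8, P* ≈ 14.7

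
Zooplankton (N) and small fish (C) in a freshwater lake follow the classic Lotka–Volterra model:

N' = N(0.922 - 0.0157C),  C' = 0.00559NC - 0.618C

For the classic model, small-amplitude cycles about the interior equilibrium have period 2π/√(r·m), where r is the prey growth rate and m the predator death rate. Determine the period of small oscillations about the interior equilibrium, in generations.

Here r = 0.922 and m = 0.618, so r·m = 0.57.
ω = √0.57 = 0.755 per generation, hence T = 2π/ω ≈ 8.32 generations.

T ≈ 8.32 generations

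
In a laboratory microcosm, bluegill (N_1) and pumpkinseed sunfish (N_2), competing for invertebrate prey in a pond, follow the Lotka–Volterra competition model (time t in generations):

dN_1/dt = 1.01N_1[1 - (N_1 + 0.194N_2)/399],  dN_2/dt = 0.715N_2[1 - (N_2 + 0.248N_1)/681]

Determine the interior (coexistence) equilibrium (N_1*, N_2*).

Setting both brackets to zero gives the nullclines N_1 + 0.194N_2 = 399 and 0.248N_1 + N_2 = 681.
Substituting N_2 = 681 - 0.248N_1 into the first: N_1(1 - 0.194·0.248) = 399 - 0.194·681.
So N_1* = 267/0.952 = 280, and then N_2* = 681 - 0.248·280 = 611.

N_1* ≈ 280, N_2* ≈ 611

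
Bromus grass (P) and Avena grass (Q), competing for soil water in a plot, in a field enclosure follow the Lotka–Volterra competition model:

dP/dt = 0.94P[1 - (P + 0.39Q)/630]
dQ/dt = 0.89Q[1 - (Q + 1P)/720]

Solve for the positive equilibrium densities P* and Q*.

P* ≈ 572, Q* ≈ 148

Setting both brackets to zero gives the nullclines P + 0.39Q = 630 and 1P + Q = 720.
Substituting Q = 720 - 1P into the first: P(1 - 0.39·1) = 630 - 0.39·720.
So P* = 349/0.61 = 572, and then Q* = 720 - 1·572 = 148.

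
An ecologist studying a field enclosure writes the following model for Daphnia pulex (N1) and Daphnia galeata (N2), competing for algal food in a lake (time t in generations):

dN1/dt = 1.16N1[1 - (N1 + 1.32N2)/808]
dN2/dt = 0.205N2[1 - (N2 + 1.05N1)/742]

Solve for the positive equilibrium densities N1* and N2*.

N1* ≈ 444, N2* ≈ 276

Setting both brackets to zero gives the nullclines N1 + 1.32N2 = 808 and 1.05N1 + N2 = 742.
Substituting N2 = 742 - 1.05N1 into the first: N1(1 - 1.32·1.05) = 808 - 1.32·742.
So N1* = -171/-0.386 = 444, and then N2* = 742 - 1.05·444 = 276.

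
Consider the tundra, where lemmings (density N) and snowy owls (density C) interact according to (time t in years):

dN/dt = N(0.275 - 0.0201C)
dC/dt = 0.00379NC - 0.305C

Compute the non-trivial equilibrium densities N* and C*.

N* ≈ 80.5, C* ≈ 13.7

Set dC/dt = 0 with C > 0: 0.00379N - 0.305 = 0, so N* = 0.305/0.00379 = 80.5.
Set dN/dt = 0 with N > 0: 0.275 - 0.0201C = 0, so C* = 0.275/0.0201 = 13.7.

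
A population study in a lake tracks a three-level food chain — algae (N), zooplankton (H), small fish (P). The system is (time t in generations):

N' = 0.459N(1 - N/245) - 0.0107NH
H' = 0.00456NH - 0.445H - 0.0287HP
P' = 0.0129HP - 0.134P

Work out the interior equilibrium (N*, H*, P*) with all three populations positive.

From dP/dt = 0: 0.0129H* = 0.134, so H* = 10.4.
From dN/dt = 0: 0.459(1 - N*/245) = 0.0107·10.4, giving N* = 245·(1 - 0.242) = 186.
From dH/dt = 0: 0.00456·186 - 0.445 = 0.0287P*, so P* = 0.402/0.0287 = 14.

N* ≈ 186, H* ≈ 10.4, P* ≈ 14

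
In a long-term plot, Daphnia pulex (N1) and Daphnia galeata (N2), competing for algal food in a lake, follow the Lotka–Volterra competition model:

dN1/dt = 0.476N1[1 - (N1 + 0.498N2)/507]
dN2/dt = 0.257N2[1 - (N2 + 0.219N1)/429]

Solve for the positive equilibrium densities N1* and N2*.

Setting both brackets to zero gives the nullclines N1 + 0.498N2 = 507 and 0.219N1 + N2 = 429.
Substituting N2 = 429 - 0.219N1 into the first: N1(1 - 0.498·0.219) = 507 - 0.498·429.
So N1* = 293/0.891 = 329, and then N2* = 429 - 0.219·329 = 357.

N1* ≈ 329, N2* ≈ 357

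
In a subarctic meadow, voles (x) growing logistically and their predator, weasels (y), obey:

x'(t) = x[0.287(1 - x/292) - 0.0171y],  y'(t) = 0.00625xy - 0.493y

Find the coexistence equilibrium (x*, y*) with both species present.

From dy/dt = 0 with y > 0: 0.00625x* = 0.493, so x* = 78.9.
Substitute into dx/dt = 0: 0.287(1 - 78.9/292) = 0.0171y*.
The bracket is 0.73, giving y* = 0.209/0.0171 = 12.2.

x* ≈ 78.9, y* ≈ 12.2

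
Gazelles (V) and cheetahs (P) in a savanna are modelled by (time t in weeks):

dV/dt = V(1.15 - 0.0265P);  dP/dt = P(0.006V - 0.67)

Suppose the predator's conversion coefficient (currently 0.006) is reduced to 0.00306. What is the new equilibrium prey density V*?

V* ≈ 219

At the interior fixed point, setting dP/dt = 0 with P > 0 fixes V* = (predator death rate)/(VP coefficient) — independent of the other coefficients.
With the change, V* = 0.67/0.00306 = 219; it rises from 112.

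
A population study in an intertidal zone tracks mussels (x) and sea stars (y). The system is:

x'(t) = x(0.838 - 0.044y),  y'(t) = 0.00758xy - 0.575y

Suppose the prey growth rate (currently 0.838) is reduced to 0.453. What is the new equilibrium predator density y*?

At the interior fixed point, setting dx/dt = 0 with x > 0 fixes y* = (prey growth rate)/(xy coefficient) — independent of the other coefficients.
With the change, y* = 0.453/0.044 = 10.3; it falls from 19.

y* ≈ 10.3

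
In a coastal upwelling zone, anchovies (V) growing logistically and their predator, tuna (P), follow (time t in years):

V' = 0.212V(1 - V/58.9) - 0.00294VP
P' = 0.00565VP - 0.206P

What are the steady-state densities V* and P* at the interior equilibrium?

V* ≈ 36.5, P* ≈ 27.5

From dP/dt = 0 with P > 0: 0.00565V* = 0.206, so V* = 36.5.
Substitute into dV/dt = 0: 0.212(1 - 36.5/58.9) = 0.00294P*.
The bracket is 0.381, giving P* = 0.0808/0.00294 = 27.5.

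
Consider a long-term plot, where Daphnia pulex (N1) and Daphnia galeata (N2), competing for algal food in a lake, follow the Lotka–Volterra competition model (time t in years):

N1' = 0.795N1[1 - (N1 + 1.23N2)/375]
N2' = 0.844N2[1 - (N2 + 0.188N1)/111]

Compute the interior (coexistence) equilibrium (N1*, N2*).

N1* ≈ 310, N2* ≈ 52.7

Setting both brackets to zero gives the nullclines N1 + 1.23N2 = 375 and 0.188N1 + N2 = 111.
Substituting N2 = 111 - 0.188N1 into the first: N1(1 - 1.23·0.188) = 375 - 1.23·111.
So N1* = 238/0.769 = 310, and then N2* = 111 - 0.188·310 = 52.7.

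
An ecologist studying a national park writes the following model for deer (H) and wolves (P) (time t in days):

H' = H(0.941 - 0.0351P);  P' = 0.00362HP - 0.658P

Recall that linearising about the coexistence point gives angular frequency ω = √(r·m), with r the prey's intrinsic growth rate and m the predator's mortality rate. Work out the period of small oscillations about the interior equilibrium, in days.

Here r = 0.941 and m = 0.658, so r·m = 0.619.
ω = √0.619 = 0.787 per day, hence T = 2π/ω ≈ 7.98 days.

T ≈ 7.98 days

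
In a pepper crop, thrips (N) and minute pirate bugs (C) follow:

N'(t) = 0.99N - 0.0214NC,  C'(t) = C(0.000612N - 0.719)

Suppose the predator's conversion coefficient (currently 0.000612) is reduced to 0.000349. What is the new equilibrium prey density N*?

At the interior fixed point, setting dC/dt = 0 with C > 0 fixes N* = (predator death rate)/(NC coefficient) — independent of the other coefficients.
With the change, N* = 0.719/0.000349 = 2060; it rises from 1170.

N* ≈ 2060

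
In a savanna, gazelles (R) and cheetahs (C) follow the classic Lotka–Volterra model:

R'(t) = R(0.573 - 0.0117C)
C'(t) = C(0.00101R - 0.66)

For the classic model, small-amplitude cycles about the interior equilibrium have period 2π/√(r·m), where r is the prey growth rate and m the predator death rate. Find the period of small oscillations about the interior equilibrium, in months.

Here r = 0.573 and m = 0.66, so r·m = 0.378.
ω = √0.378 = 0.615 per month, hence T = 2π/ω ≈ 10.2 months.

T ≈ 10.2 months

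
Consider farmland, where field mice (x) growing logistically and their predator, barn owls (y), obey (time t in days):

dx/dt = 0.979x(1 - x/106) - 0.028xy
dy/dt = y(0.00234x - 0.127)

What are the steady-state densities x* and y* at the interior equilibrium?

From dy/dt = 0 with y > 0: 0.00234x* = 0.127, so x* = 54.3.
Substitute into dx/dt = 0: 0.979(1 - 54.3/106) = 0.028y*.
The bracket is 0.488, giving y* = 0.478/0.028 = 17.1.

x* ≈ 54.3, y* ≈ 17.1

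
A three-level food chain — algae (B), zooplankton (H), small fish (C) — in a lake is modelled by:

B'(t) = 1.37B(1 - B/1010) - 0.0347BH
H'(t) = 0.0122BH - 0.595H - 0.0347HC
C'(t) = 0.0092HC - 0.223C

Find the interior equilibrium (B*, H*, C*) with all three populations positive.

From dC/dt = 0: 0.0092H* = 0.223, so H* = 24.2.
From dB/dt = 0: 1.37(1 - B*/1010) = 0.0347·24.2, giving B* = 1010·(1 - 0.614) = 390.
From dH/dt = 0: 0.0122·390 - 0.595 = 0.0347C*, so C* = 4.16/0.0347 = 120.

B* ≈ 390, H* ≈ 24.2, C* ≈ 120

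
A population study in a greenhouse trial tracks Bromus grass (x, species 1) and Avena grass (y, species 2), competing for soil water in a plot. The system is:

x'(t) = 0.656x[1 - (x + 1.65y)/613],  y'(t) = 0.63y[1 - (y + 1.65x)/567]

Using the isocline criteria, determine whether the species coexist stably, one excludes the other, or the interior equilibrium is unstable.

Compare the nullcline intercepts: K1/α12 = 613/1.65 = 372 < K2 = 567; K2/α21 = 567/1.65 = 344 < K1 = 613.
Since both are reversed, neither can invade when rare; the interior point is a saddle.

unstable coexistence (outcome depends on initial conditions)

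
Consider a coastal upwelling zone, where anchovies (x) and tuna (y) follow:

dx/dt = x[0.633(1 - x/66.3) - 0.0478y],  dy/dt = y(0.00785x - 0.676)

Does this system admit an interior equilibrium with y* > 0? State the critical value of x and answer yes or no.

The predator equation gives dy/dt > 0 only when x > 0.676/0.00785 = 86.1.
Without the predator, x → K = 66.3. Since 66.3 < 86.1, the predator cannot invade.

Threshold x = 86.1; K < 86.1, so no, the predator goes extinct.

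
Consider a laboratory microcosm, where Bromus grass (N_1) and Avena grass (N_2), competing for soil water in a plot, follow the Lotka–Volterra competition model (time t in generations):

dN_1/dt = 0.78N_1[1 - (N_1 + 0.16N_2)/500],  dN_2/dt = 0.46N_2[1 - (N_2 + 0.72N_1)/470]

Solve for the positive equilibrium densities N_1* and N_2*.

N_1* ≈ 480, N_2* ≈ 124

Setting both brackets to zero gives the nullclines N_1 + 0.16N_2 = 500 and 0.72N_1 + N_2 = 470.
Substituting N_2 = 470 - 0.72N_1 into the first: N_1(1 - 0.16·0.72) = 500 - 0.16·470.
So N_1* = 425/0.885 = 480, and then N_2* = 470 - 0.72·480 = 124.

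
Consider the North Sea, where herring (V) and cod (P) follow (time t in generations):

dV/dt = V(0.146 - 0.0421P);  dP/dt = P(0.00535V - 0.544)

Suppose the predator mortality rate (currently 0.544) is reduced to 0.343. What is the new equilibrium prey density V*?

At the interior fixed point, setting dP/dt = 0 with P > 0 fixes V* = (predator death rate)/(VP coefficient) — independent of the other coefficients.
With the change, V* = 0.343/0.00535 = 64.1; it falls from 102.

V* ≈ 64.1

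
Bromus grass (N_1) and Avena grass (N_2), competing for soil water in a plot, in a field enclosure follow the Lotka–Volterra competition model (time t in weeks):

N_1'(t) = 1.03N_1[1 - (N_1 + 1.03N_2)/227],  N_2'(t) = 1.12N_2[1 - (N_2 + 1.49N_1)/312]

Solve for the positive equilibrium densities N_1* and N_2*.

N_1* ≈ 176, N_2* ≈ 49.1

Setting both brackets to zero gives the nullclines N_1 + 1.03N_2 = 227 and 1.49N_1 + N_2 = 312.
Substituting N_2 = 312 - 1.49N_1 into the first: N_1(1 - 1.03·1.49) = 227 - 1.03·312.
So N_1* = -94.4/-0.535 = 176, and then N_2* = 312 - 1.49·176 = 49.1.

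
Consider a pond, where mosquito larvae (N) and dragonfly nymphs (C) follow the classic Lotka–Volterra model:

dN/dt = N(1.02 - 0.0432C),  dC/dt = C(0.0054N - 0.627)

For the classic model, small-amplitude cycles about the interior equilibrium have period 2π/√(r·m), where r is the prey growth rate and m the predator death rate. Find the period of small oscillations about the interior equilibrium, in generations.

Here r = 1.02 and m = 0.627, so r·m = 0.64.
ω = √0.64 = 0.8 per generation, hence T = 2π/ω ≈ 7.86 generations.

T ≈ 7.86 generations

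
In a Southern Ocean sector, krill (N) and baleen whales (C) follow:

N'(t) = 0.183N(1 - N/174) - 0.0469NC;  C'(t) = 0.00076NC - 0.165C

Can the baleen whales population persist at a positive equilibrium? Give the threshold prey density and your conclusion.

The predator equation gives dC/dt > 0 only when N > 0.165/0.00076 = 217.
Without the predator, N → K = 174. Since 174 < 217, the predator cannot invade.

Threshold N = 217; K < 217, so no, the predator goes extinct.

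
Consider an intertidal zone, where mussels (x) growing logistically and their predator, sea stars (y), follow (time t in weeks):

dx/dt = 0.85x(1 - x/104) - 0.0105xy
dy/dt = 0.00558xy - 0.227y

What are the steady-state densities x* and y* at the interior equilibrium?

From dy/dt = 0 with y > 0: 0.00558x* = 0.227, so x* = 40.7.
Substitute into dx/dt = 0: 0.85(1 - 40.7/104) = 0.0105y*.
The bracket is 0.609, giving y* = 0.518/0.0105 = 49.3.

x* ≈ 40.7, y* ≈ 49.3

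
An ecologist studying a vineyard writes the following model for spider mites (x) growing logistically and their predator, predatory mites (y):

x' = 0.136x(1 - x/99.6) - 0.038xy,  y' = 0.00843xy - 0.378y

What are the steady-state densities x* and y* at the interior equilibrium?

From dy/dt = 0 with y > 0: 0.00843x* = 0.378, so x* = 44.8.
Substitute into dx/dt = 0: 0.136(1 - 44.8/99.6) = 0.038y*.
The bracket is 0.55, giving y* = 0.0748/0.038 = 1.97.

x* ≈ 44.8, y* ≈ 1.97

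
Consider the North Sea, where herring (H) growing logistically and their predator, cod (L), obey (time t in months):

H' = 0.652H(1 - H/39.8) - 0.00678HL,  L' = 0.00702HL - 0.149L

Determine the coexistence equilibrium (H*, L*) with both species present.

H* ≈ 21.2, L* ≈ 44.9

From dL/dt = 0 with L > 0: 0.00702H* = 0.149, so H* = 21.2.
Substitute into dH/dt = 0: 0.652(1 - 21.2/39.8) = 0.00678L*.
The bracket is 0.467, giving L* = 0.304/0.00678 = 44.9.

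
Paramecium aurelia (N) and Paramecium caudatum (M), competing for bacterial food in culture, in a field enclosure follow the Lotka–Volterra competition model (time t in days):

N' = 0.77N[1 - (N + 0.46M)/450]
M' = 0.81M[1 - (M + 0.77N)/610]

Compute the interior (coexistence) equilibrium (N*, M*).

N* ≈ 262, M* ≈ 408

Setting both brackets to zero gives the nullclines N + 0.46M = 450 and 0.77N + M = 610.
Substituting M = 610 - 0.77N into the first: N(1 - 0.46·0.77) = 450 - 0.46·610.
So N* = 169/0.646 = 262, and then M* = 610 - 0.77·262 = 408.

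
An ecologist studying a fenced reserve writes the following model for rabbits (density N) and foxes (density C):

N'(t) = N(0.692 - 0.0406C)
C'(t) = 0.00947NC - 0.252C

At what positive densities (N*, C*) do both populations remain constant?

N* ≈ 26.6, C* ≈ 17

Set dC/dt = 0 with C > 0: 0.00947N - 0.252 = 0, so N* = 0.252/0.00947 = 26.6.
Set dN/dt = 0 with N > 0: 0.692 - 0.0406C = 0, so C* = 0.692/0.0406 = 17.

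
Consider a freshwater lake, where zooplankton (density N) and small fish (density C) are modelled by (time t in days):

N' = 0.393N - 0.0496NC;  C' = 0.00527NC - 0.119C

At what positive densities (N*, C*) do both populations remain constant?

Set dC/dt = 0 with C > 0: 0.00527N - 0.119 = 0, so N* = 0.119/0.00527 = 22.6.
Set dN/dt = 0 with N > 0: 0.393 - 0.0496C = 0, so C* = 0.393/0.0496 = 7.92.

N* ≈ 22.6, C* ≈ 7.92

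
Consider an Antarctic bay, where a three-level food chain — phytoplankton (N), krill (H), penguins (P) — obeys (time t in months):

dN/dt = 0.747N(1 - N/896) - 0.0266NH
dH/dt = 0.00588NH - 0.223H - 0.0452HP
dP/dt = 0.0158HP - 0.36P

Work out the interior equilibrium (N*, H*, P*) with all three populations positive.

N* ≈ 169, H* ≈ 22.8, P* ≈ 17.1

From dP/dt = 0: 0.0158H* = 0.36, so H* = 22.8.
From dN/dt = 0: 0.747(1 - N*/896) = 0.0266·22.8, giving N* = 896·(1 - 0.811) = 169.
From dH/dt = 0: 0.00588·169 - 0.223 = 0.0452P*, so P* = 0.771/0.0452 = 17.1.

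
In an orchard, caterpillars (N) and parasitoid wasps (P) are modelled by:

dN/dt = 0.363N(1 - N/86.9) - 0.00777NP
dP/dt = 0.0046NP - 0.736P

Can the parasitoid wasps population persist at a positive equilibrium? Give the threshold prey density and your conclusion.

Threshold N = 160; K < 160, so no, the predator goes extinct.

The predator equation gives dP/dt > 0 only when N > 0.736/0.0046 = 160.
Without the predator, N → K = 86.9. Since 86.9 < 160, the predator cannot invade.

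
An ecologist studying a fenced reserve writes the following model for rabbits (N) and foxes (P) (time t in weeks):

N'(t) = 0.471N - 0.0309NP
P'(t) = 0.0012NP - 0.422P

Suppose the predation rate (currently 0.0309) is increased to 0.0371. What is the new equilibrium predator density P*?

P* ≈ 12.7

At the interior fixed point, setting dN/dt = 0 with N > 0 fixes P* = (prey growth rate)/(NP coefficient) — independent of the other coefficients.
With the change, P* = 0.471/0.0371 = 12.7; it falls from 15.2.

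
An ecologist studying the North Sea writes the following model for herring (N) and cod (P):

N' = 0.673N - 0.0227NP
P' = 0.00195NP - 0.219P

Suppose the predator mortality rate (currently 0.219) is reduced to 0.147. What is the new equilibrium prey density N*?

At the interior fixed point, setting dP/dt = 0 with P > 0 fixes N* = (predator death rate)/(NP coefficient) — independent of the other coefficients.
With the change, N* = 0.147/0.00195 = 75.4; it falls from 112.

N* ≈ 75.4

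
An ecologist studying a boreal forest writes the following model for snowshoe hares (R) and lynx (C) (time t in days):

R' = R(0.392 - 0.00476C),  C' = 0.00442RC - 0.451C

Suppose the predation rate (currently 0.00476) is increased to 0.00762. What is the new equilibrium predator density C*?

C* ≈ 51.4

At the interior fixed point, setting dR/dt = 0 with R > 0 fixes C* = (prey growth rate)/(RC coefficient) — independent of the other coefficients.
With the change, C* = 0.392/0.00762 = 51.4; it falls from 82.4.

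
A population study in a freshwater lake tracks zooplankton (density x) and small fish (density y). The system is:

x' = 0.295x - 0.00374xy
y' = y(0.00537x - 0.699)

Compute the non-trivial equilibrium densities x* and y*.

x* ≈ 130, y* ≈ 78.9

Set dy/dt = 0 with y > 0: 0.00537x - 0.699 = 0, so x* = 0.699/0.00537 = 130.
Set dx/dt = 0 with x > 0: 0.295 - 0.00374y = 0, so y* = 0.295/0.00374 = 78.9.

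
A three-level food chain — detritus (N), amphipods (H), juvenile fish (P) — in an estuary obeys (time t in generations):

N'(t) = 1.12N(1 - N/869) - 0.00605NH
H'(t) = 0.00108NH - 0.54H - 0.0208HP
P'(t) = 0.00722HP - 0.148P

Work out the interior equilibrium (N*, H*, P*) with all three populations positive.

N* ≈ 773, H* ≈ 20.5, P* ≈ 14.2

From dP/dt = 0: 0.00722H* = 0.148, so H* = 20.5.
From dN/dt = 0: 1.12(1 - N*/869) = 0.00605·20.5, giving N* = 869·(1 - 0.111) = 773.
From dH/dt = 0: 0.00108·773 - 0.54 = 0.0208P*, so P* = 0.295/0.0208 = 14.2.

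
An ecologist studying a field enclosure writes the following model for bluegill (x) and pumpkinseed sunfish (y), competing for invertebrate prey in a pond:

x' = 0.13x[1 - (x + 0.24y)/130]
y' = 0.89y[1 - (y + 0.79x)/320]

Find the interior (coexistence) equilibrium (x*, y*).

x* ≈ 65.6, y* ≈ 268

Setting both brackets to zero gives the nullclines x + 0.24y = 130 and 0.79x + y = 320.
Substituting y = 320 - 0.79x into the first: x(1 - 0.24·0.79) = 130 - 0.24·320.
So x* = 53.2/0.81 = 65.6, and then y* = 320 - 0.79·65.6 = 268.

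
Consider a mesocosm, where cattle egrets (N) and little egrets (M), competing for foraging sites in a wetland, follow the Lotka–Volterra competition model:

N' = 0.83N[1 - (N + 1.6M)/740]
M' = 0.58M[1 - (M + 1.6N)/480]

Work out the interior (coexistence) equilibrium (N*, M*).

Setting both brackets to zero gives the nullclines N + 1.6M = 740 and 1.6N + M = 480.
Substituting M = 480 - 1.6N into the first: N(1 - 1.6·1.6) = 740 - 1.6·480.
So N* = -28/-1.56 = 17.9, and then M* = 480 - 1.6·17.9 = 451.

N* ≈ 17.9, M* ≈ 451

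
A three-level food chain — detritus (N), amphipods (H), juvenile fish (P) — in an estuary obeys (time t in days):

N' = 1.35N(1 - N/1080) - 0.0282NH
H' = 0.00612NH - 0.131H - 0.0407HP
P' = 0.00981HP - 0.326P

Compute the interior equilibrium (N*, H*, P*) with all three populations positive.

N* ≈ 330, H* ≈ 33.2, P* ≈ 46.4

From dP/dt = 0: 0.00981H* = 0.326, so H* = 33.2.
From dN/dt = 0: 1.35(1 - N*/1080) = 0.0282·33.2, giving N* = 1080·(1 - 0.694) = 330.
From dH/dt = 0: 0.00612·330 - 0.131 = 0.0407P*, so P* = 1.89/0.0407 = 46.4.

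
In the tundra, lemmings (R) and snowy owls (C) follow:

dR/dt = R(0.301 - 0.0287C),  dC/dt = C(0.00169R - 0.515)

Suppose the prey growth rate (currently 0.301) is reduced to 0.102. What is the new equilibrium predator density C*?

At the interior fixed point, setting dR/dt = 0 with R > 0 fixes C* = (prey growth rate)/(RC coefficient) — independent of the other coefficients.
With the change, C* = 0.102/0.0287 = 3.55; it falls from 10.5.

C* ≈ 3.55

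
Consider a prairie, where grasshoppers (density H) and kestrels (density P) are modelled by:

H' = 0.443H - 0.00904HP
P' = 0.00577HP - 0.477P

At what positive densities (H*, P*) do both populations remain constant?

Set dP/dt = 0 with P > 0: 0.00577H - 0.477 = 0, so H* = 0.477/0.00577 = 82.7.
Set dH/dt = 0 with H > 0: 0.443 - 0.00904P = 0, so P* = 0.443/0.00904 = 49.

H* ≈ 82.7, P* ≈ 49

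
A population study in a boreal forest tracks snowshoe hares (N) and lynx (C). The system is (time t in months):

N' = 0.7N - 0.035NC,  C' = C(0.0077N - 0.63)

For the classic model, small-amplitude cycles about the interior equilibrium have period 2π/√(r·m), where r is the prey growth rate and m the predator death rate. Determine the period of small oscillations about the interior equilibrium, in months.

Here r = 0.7 and m = 0.63, so r·m = 0.441.
ω = √0.441 = 0.664 per month, hence T = 2π/ω ≈ 9.46 months.

T ≈ 9.46 months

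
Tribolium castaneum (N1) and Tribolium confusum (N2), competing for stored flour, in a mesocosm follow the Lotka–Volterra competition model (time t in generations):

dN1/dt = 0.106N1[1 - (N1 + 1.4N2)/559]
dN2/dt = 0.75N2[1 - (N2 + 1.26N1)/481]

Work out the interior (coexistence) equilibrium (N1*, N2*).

Setting both brackets to zero gives the nullclines N1 + 1.4N2 = 559 and 1.26N1 + N2 = 481.
Substituting N2 = 481 - 1.26N1 into the first: N1(1 - 1.4·1.26) = 559 - 1.4·481.
So N1* = -114/-0.764 = 150, and then N2* = 481 - 1.26·150 = 292.

N1* ≈ 150, N2* ≈ 292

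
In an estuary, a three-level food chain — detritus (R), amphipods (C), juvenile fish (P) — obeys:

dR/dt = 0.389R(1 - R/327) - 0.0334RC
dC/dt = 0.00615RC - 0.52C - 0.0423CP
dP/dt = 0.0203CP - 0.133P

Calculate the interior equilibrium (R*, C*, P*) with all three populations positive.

R* ≈ 143, C* ≈ 6.55, P* ≈ 8.5

From dP/dt = 0: 0.0203C* = 0.133, so C* = 6.55.
From dR/dt = 0: 0.389(1 - R*/327) = 0.0334·6.55, giving R* = 327·(1 - 0.563) = 143.
From dC/dt = 0: 0.00615·143 - 0.52 = 0.0423P*, so P* = 0.36/0.0423 = 8.5.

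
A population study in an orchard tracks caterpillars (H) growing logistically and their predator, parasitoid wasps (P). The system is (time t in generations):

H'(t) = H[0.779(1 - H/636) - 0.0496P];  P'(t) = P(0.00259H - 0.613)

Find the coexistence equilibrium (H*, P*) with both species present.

H* ≈ 237, P* ≈ 9.86

From dP/dt = 0 with P > 0: 0.00259H* = 0.613, so H* = 237.
Substitute into dH/dt = 0: 0.779(1 - 237/636) = 0.0496P*.
The bracket is 0.628, giving P* = 0.489/0.0496 = 9.86.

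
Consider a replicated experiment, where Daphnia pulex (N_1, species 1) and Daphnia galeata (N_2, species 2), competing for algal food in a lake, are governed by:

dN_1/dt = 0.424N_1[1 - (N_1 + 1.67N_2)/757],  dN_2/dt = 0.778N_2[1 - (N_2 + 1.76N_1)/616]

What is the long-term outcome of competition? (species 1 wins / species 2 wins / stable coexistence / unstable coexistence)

Compare the nullcline intercepts: K1/α12 = 757/1.67 = 453 < K2 = 616; K2/α21 = 616/1.76 = 350 < K1 = 757.
Since both are reversed, neither can invade when rare; the interior point is a saddle.

unstable coexistence (outcome depends on initial conditions)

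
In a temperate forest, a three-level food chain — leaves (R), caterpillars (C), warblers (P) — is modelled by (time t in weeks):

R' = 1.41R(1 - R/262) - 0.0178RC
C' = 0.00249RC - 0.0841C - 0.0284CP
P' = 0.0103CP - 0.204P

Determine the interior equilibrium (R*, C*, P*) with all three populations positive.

From dP/dt = 0: 0.0103C* = 0.204, so C* = 19.8.
From dR/dt = 0: 1.41(1 - R*/262) = 0.0178·19.8, giving R* = 262·(1 - 0.25) = 196.
From dC/dt = 0: 0.00249·196 - 0.0841 = 0.0284P*, so P* = 0.405/0.0284 = 14.3.

R* ≈ 196, C* ≈ 19.8, P* ≈ 14.3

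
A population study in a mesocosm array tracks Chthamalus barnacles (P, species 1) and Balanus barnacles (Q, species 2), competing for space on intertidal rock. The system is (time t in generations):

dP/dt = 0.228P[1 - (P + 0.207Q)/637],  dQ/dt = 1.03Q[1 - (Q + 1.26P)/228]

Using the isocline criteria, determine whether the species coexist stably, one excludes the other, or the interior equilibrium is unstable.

Compare the nullcline intercepts: K1/α12 = 637/0.207 = 3080 > K2 = 228; K2/α21 = 228/1.26 = 181 < K1 = 637.
Since the inequalities point opposite ways, species 1 can invade but species 2 cannot.

species 1 excludes species 2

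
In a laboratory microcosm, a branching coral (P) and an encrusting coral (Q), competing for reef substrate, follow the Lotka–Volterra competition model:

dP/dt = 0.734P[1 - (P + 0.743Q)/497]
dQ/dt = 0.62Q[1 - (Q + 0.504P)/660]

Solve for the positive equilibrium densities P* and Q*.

Setting both brackets to zero gives the nullclines P + 0.743Q = 497 and 0.504P + Q = 660.
Substituting Q = 660 - 0.504P into the first: P(1 - 0.743·0.504) = 497 - 0.743·660.
So P* = 6.62/0.626 = 10.6, and then Q* = 660 - 0.504·10.6 = 655.

P* ≈ 10.6, Q* ≈ 655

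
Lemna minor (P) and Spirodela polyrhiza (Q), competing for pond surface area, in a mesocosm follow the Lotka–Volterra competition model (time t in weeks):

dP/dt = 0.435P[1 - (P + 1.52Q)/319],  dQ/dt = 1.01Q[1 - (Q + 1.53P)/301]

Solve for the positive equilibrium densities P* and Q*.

Setting both brackets to zero gives the nullclines P + 1.52Q = 319 and 1.53P + Q = 301.
Substituting Q = 301 - 1.53P into the first: P(1 - 1.52·1.53) = 319 - 1.52·301.
So P* = -139/-1.33 = 104, and then Q* = 301 - 1.53·104 = 141.

P* ≈ 104, Q* ≈ 141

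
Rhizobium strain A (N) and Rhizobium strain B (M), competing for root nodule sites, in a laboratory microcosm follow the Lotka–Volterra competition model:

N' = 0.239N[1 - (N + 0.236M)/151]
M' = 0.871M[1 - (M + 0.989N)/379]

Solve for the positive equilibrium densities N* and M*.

Setting both brackets to zero gives the nullclines N + 0.236M = 151 and 0.989N + M = 379.
Substituting M = 379 - 0.989N into the first: N(1 - 0.236·0.989) = 151 - 0.236·379.
So N* = 61.6/0.767 = 80.3, and then M* = 379 - 0.989·80.3 = 300.

N* ≈ 80.3, M* ≈ 300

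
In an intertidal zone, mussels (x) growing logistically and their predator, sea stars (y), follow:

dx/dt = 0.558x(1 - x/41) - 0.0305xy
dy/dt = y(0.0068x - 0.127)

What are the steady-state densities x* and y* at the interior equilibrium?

x* ≈ 18.7, y* ≈ 9.96

From dy/dt = 0 with y > 0: 0.0068x* = 0.127, so x* = 18.7.
Substitute into dx/dt = 0: 0.558(1 - 18.7/41) = 0.0305y*.
The bracket is 0.544, giving y* = 0.304/0.0305 = 9.96.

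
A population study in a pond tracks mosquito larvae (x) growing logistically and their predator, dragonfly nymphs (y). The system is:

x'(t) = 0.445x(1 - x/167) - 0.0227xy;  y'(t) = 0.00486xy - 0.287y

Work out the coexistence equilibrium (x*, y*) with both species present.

x* ≈ 59.1, y* ≈ 12.7

From dy/dt = 0 with y > 0: 0.00486x* = 0.287, so x* = 59.1.
Substitute into dx/dt = 0: 0.445(1 - 59.1/167) = 0.0227y*.
The bracket is 0.646, giving y* = 0.288/0.0227 = 12.7.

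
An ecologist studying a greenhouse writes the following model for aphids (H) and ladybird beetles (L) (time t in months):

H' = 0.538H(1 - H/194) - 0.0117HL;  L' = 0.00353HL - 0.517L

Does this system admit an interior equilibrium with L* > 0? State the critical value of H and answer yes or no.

The predator equation gives dL/dt > 0 only when H > 0.517/0.00353 = 146.
Without the predator, H → K = 194. Since 194 > 146, the predator can invade and persist.

Threshold H = 146; K > 146, so yes, the predator persists.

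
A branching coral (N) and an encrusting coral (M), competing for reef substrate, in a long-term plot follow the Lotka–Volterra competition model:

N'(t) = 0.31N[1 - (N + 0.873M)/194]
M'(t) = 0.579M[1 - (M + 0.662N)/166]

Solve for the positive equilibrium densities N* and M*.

N* ≈ 116, M* ≈ 89

Setting both brackets to zero gives the nullclines N + 0.873M = 194 and 0.662N + M = 166.
Substituting M = 166 - 0.662N into the first: N(1 - 0.873·0.662) = 194 - 0.873·166.
So N* = 49.1/0.422 = 116, and then M* = 166 - 0.662·116 = 89.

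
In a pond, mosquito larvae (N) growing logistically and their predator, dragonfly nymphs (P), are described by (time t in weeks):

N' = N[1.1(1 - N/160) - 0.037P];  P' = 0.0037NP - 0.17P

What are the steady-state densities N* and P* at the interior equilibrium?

From dP/dt = 0 with P > 0: 0.0037N* = 0.17, so N* = 45.9.
Substitute into dN/dt = 0: 1.1(1 - 45.9/160) = 0.037P*.
The bracket is 0.713, giving P* = 0.784/0.037 = 21.2.

N* ≈ 45.9, P* ≈ 21.2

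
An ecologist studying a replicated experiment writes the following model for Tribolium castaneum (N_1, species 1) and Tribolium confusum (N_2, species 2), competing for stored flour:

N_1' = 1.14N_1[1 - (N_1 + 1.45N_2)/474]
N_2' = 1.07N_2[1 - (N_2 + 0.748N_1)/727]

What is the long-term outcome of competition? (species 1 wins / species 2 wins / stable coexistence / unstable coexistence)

species 2 excludes species 1

Compare the nullcline intercepts: K1/α12 = 474/1.45 = 327 < K2 = 727; K2/α21 = 727/0.748 = 972 > K1 = 474.
Since the inequalities point opposite ways, species 2 can invade but species 1 cannot.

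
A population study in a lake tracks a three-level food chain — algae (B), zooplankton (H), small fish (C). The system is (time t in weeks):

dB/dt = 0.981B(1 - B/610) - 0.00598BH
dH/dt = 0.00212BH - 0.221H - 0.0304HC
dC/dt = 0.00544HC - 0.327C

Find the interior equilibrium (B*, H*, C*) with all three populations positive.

From dC/dt = 0: 0.00544H* = 0.327, so H* = 60.1.
From dB/dt = 0: 0.981(1 - B*/610) = 0.00598·60.1, giving B* = 610·(1 - 0.366) = 386.
From dH/dt = 0: 0.00212·386 - 0.221 = 0.0304C*, so C* = 0.598/0.0304 = 19.7.

B* ≈ 386, H* ≈ 60.1, C* ≈ 19.7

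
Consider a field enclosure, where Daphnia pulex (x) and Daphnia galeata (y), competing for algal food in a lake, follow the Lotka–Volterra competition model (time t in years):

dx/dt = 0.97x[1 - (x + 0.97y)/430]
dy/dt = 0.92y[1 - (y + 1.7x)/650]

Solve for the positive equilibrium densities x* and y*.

Setting both brackets to zero gives the nullclines x + 0.97y = 430 and 1.7x + y = 650.
Substituting y = 650 - 1.7x into the first: x(1 - 0.97·1.7) = 430 - 0.97·650.
So x* = -200/-0.649 = 309, and then y* = 650 - 1.7·309 = 125.

x* ≈ 309, y* ≈ 125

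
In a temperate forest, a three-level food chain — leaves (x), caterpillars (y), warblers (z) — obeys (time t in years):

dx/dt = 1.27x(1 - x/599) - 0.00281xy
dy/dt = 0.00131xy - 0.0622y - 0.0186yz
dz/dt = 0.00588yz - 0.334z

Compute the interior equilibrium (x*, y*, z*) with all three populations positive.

From dz/dt = 0: 0.00588y* = 0.334, so y* = 56.8.
From dx/dt = 0: 1.27(1 - x*/599) = 0.00281·56.8, giving x* = 599·(1 - 0.126) = 524.
From dy/dt = 0: 0.00131·524 - 0.0622 = 0.0186z*, so z* = 0.624/0.0186 = 33.5.

x* ≈ 524, y* ≈ 56.8, z* ≈ 33.5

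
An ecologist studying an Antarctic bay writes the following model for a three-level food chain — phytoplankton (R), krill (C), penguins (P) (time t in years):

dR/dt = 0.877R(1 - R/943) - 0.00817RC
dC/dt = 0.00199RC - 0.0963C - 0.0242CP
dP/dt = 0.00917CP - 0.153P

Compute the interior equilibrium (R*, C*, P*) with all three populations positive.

R* ≈ 796, C* ≈ 16.7, P* ≈ 61.5

From dP/dt = 0: 0.00917C* = 0.153, so C* = 16.7.
From dR/dt = 0: 0.877(1 - R*/943) = 0.00817·16.7, giving R* = 943·(1 - 0.155) = 796.
From dC/dt = 0: 0.00199·796 - 0.0963 = 0.0242P*, so P* = 1.49/0.0242 = 61.5.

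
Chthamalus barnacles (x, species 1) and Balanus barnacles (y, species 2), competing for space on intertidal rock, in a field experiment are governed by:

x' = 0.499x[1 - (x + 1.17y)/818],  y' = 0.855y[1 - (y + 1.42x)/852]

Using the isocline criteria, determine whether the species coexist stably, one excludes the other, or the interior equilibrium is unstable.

Compare the nullcline intercepts: K1/α12 = 818/1.17 = 699 < K2 = 852; K2/α21 = 852/1.42 = 600 < K1 = 818.
Since both are reversed, neither can invade when rare; the interior point is a saddle.

unstable coexistence (outcome depends on initial conditions)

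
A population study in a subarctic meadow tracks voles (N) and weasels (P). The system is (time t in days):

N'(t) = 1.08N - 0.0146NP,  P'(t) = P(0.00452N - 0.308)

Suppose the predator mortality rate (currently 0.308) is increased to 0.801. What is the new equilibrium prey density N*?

At the interior fixed point, setting dP/dt = 0 with P > 0 fixes N* = (predator death rate)/(NP coefficient) — independent of the other coefficients.
With the change, N* = 0.801/0.00452 = 177; it rises from 68.1.

N* ≈ 177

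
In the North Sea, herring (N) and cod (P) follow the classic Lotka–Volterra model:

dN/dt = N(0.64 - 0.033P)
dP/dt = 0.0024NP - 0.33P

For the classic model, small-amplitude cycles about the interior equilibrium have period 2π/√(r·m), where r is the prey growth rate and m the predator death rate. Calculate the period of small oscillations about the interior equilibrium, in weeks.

Here r = 0.64 and m = 0.33, so r·m = 0.211.
ω = √0.211 = 0.46 per week, hence T = 2π/ω ≈ 13.7 weeks.

T ≈ 13.7 weeks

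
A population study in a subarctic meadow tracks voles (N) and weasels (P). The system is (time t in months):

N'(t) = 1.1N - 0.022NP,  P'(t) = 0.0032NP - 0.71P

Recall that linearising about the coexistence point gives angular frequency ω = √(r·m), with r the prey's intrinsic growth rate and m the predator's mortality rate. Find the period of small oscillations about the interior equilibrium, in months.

Here r = 1.1 and m = 0.71, so r·m = 0.781.
ω = √0.781 = 0.884 per month, hence T = 2π/ω ≈ 7.11 months.

T ≈ 7.11 months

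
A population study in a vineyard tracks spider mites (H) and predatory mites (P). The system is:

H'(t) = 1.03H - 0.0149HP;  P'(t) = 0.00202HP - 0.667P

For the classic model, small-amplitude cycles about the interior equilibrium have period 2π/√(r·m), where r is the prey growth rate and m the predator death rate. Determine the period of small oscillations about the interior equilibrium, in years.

Here r = 1.03 and m = 0.667, so r·m = 0.687.
ω = √0.687 = 0.829 per year, hence T = 2π/ω ≈ 7.58 years.

T ≈ 7.58 years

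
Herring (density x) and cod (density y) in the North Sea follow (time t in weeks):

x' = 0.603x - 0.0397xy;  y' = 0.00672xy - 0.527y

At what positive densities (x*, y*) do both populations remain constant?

Set dy/dt = 0 with y > 0: 0.00672x - 0.527 = 0, so x* = 0.527/0.00672 = 78.4.
Set dx/dt = 0 with x > 0: 0.603 - 0.0397y = 0, so y* = 0.603/0.0397 = 15.2.

x* ≈ 78.4, y* ≈ 15.2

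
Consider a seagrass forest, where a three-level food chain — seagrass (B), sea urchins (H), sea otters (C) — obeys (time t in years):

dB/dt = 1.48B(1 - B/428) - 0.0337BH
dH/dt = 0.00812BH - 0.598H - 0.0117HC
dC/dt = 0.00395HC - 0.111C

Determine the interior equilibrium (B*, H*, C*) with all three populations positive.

B* ≈ 154, H* ≈ 28.1, C* ≈ 55.9

From dC/dt = 0: 0.00395H* = 0.111, so H* = 28.1.
From dB/dt = 0: 1.48(1 - B*/428) = 0.0337·28.1, giving B* = 428·(1 - 0.64) = 154.
From dH/dt = 0: 0.00812·154 - 0.598 = 0.0117C*, so C* = 0.654/0.0117 = 55.9.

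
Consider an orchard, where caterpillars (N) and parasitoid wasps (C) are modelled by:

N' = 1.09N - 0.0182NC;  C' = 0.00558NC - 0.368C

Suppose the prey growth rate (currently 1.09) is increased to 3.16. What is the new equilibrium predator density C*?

C* ≈ 174

At the interior fixed point, setting dN/dt = 0 with N > 0 fixes C* = (prey growth rate)/(NC coefficient) — independent of the other coefficients.
With the change, C* = 3.16/0.0182 = 174; it rises from 59.9.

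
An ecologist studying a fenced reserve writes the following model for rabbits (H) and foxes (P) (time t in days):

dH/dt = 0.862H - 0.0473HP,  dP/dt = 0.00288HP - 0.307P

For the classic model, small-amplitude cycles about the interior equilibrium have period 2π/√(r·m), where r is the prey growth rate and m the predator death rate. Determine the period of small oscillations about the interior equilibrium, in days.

Here r = 0.862 and m = 0.307, so r·m = 0.265.
ω = √0.265 = 0.514 per day, hence T = 2π/ω ≈ 12.2 days.

T ≈ 12.2 days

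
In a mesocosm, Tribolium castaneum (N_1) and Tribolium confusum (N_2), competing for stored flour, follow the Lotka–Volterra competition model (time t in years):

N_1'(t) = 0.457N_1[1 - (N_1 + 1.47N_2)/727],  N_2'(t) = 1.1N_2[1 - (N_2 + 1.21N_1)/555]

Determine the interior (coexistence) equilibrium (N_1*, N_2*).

N_1* ≈ 114, N_2* ≈ 417

Setting both brackets to zero gives the nullclines N_1 + 1.47N_2 = 727 and 1.21N_1 + N_2 = 555.
Substituting N_2 = 555 - 1.21N_1 into the first: N_1(1 - 1.47·1.21) = 727 - 1.47·555.
So N_1* = -88.9/-0.779 = 114, and then N_2* = 555 - 1.21·114 = 417.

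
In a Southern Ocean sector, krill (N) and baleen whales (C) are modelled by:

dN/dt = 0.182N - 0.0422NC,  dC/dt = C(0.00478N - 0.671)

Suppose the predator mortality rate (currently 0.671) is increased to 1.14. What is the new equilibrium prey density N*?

N* ≈ 238

At the interior fixed point, setting dC/dt = 0 with C > 0 fixes N* = (predator death rate)/(NC coefficient) — independent of the other coefficients.
With the change, N* = 1.14/0.00478 = 238; it rises from 140.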